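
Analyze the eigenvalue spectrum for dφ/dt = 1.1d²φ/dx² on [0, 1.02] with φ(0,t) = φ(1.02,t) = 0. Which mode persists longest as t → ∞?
Eigenvalues: λₙ = 1.1n²π²/1.02².
First three modes:
  n=1: λ₁ = 1.1π²/1.02² ≈ 10.435
  n=2: λ₂ = 4.4π²/1.02² ≈ 41.74 (4× faster decay)
  n=3: λ₃ = 9.9π²/1.02² ≈ 93.915 (9× faster decay)
As t → ∞, higher modes decay exponentially faster. The n=1 mode dominates: φ ~ c₁ sin(πx/1.02) e^{-λ₁t}.
Decay rate: λ₁ = 1.1π²/1.02² ≈ 10.435.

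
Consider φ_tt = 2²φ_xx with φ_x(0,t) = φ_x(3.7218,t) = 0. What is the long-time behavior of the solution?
As t → ∞, φ oscillates about a mean that drifts linearly in t (generically unbounded; no decay). There is no damping, so the nonconstant modes persist as standing waves (energy conserved, no decay). But with Neumann conditions at both ends the constant mode has eigenvalue 0: the spatial mean M(t) of φ satisfies M'' = 0, so M(t) = M(0) + M'(0)·t. Unless the initial velocity has zero mean (∫φ_t(x,0)dx = 0), the solution grows linearly in t (unbounded, though not exponentially); if it does have zero mean, the solution stays bounded and simply oscillates.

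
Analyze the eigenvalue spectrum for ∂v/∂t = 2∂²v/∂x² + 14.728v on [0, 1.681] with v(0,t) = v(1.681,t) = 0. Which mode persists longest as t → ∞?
Eigenvalues: λₙ = 2n²π²/1.681² - 14.728.
First three modes:
  n=1: λ₁ = 2π²/1.681² - 14.728 ≈ -7.743
  n=2: λ₂ = 8π²/1.681² - 14.728 ≈ 13.214
  n=3: λ₃ = 18π²/1.681² - 14.728 ≈ 48.141
Since 2π²/1.681² ≈ 6.985 < 14.728, λ₁ < 0.
The n=1 mode grows fastest (−λₙ is largest for n=1) → dominates.
Asymptotic: v ~ c₁ sin(πx/1.681) e^{7.743t} (exponential growth at rate −λ₁ ≈ 7.743).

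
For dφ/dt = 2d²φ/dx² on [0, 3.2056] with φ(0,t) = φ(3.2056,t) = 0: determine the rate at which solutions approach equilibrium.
Eigenvalues: λₙ = 2n²π²/3.2056².
First three modes:
  n=1: λ₁ = 2π²/3.2056² ≈ 1.921
  n=2: λ₂ = 8π²/3.2056² ≈ 7.684 (4× faster decay)
  n=3: λ₃ = 18π²/3.2056² ≈ 17.288 (9× faster decay)
As t → ∞, higher modes decay exponentially faster. The n=1 mode dominates: φ ~ c₁ sin(πx/3.2056) e^{-λ₁t}.
Decay rate: λ₁ = 2π²/3.2056² ≈ 1.921.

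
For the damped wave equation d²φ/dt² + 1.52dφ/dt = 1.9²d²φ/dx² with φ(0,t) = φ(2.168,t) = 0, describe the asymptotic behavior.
φ → 0. Damping (γ=1.52) dissipates energy; oscillations decay exponentially.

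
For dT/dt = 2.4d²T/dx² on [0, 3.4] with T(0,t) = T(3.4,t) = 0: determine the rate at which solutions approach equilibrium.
Eigenvalues: λₙ = 2.4n²π²/3.4².
First three modes:
  n=1: λ₁ = 2.4π²/3.4² ≈ 2.049
  n=2: λ₂ = 9.6π²/3.4² ≈ 8.196 (4× faster decay)
  n=3: λ₃ = 21.6π²/3.4² ≈ 18.441 (9× faster decay)
As t → ∞, higher modes decay exponentially faster. The n=1 mode dominates: T ~ c₁ sin(πx/3.4) e^{-λ₁t}.
Decay rate: λ₁ = 2.4π²/3.4² ≈ 2.049.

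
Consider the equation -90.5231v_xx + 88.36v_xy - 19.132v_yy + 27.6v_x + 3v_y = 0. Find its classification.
Hyperbolic. (A = -90.5231, B = 88.36, C = -19.132 gives B² - 4AC = 879.9378032.)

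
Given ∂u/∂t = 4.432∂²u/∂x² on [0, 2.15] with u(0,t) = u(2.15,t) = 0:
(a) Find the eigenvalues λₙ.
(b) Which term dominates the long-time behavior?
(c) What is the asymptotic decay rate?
Eigenvalues: λₙ = 4.432n²π²/2.15².
First three modes:
  n=1: λ₁ = 4.432π²/2.15² ≈ 9.463
  n=2: λ₂ = 17.728π²/2.15² ≈ 37.851 (4× faster decay)
  n=3: λ₃ = 39.888π²/2.15² ≈ 85.166 (9× faster decay)
As t → ∞, higher modes decay exponentially faster. The n=1 mode dominates: u ~ c₁ sin(πx/2.15) e^{-λ₁t}.
Decay rate: λ₁ = 4.432π²/2.15² ≈ 9.463.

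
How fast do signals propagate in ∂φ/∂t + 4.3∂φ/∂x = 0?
Speed = 4.3. Information travels along x - 4.3t = const (rightward).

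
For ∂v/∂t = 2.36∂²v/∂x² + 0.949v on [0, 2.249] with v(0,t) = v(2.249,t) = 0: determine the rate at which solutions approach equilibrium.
Eigenvalues: λₙ = 2.36n²π²/2.249² - 0.949.
First three modes:
  n=1: λ₁ = 2.36π²/2.249² - 0.949 ≈ 3.656
  n=2: λ₂ = 9.44π²/2.249² - 0.949 ≈ 17.471
  n=3: λ₃ = 21.24π²/2.249² - 0.949 ≈ 40.496
Since 2.36π²/2.249² ≈ 4.605 > 0.949, all λₙ > 0.
The n=1 mode decays slowest → dominates as t → ∞.
Asymptotic: v ~ c₁ sin(πx/2.249) e^{-λ₁t} with decay rate λ₁ ≈ 3.656.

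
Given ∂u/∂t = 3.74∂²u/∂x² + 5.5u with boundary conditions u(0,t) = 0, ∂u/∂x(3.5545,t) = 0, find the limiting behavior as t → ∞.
u grows unboundedly. Reaction dominates diffusion (r=5.5 > κπ²/(4L²)≈0.73); solution grows exponentially.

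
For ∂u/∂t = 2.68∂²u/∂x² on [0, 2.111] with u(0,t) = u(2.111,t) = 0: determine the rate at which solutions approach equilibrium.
Eigenvalues: λₙ = 2.68n²π²/2.111².
First three modes:
  n=1: λ₁ = 2.68π²/2.111² ≈ 5.936
  n=2: λ₂ = 10.72π²/2.111² ≈ 23.742 (4× faster decay)
  n=3: λ₃ = 24.12π²/2.111² ≈ 53.42 (9× faster decay)
As t → ∞, higher modes decay exponentially faster. The n=1 mode dominates: u ~ c₁ sin(πx/2.111) e^{-λ₁t}.
Decay rate: λ₁ = 2.68π²/2.111² ≈ 5.936.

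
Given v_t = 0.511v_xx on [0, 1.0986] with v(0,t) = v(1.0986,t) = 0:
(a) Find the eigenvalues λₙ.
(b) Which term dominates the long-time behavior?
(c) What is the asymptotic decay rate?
Eigenvalues: λₙ = 0.511n²π²/1.0986².
First three modes:
  n=1: λ₁ = 0.511π²/1.0986² ≈ 4.179
  n=2: λ₂ = 2.044π²/1.0986² ≈ 16.715 (4× faster decay)
  n=3: λ₃ = 4.599π²/1.0986² ≈ 37.608 (9× faster decay)
As t → ∞, higher modes decay exponentially faster. The n=1 mode dominates: v ~ c₁ sin(πx/1.0986) e^{-λ₁t}.
Decay rate: λ₁ = 0.511π²/1.0986² ≈ 4.179.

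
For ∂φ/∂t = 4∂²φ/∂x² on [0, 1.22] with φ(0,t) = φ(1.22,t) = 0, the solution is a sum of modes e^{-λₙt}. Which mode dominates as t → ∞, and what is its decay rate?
Eigenvalues: λₙ = 4n²π²/1.22².
First three modes:
  n=1: λ₁ = 4π²/1.22² ≈ 26.524
  n=2: λ₂ = 16π²/1.22² ≈ 106.096 (4× faster decay)
  n=3: λ₃ = 36π²/1.22² ≈ 238.717 (9× faster decay)
As t → ∞, higher modes decay exponentially faster. The n=1 mode dominates: φ ~ c₁ sin(πx/1.22) e^{-λ₁t}.
Decay rate: λ₁ = 4π²/1.22² ≈ 26.524.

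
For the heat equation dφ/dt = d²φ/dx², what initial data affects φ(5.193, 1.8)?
The entire real line. The heat equation has infinite propagation speed: any initial disturbance instantly affects all points (though exponentially small far away).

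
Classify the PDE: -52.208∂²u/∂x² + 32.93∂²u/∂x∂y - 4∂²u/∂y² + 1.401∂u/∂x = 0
A = -52.208, B = 32.93, C = -4. Discriminant B² - 4AC = 249.0569. Since 249.0569 > 0, hyperbolic.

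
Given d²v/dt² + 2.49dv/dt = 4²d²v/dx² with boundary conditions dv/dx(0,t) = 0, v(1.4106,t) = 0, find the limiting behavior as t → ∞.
v → 0. Damping (γ=2.49) dissipates energy; oscillations decay exponentially.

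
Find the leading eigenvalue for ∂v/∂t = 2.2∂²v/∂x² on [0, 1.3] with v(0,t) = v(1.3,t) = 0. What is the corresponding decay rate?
Eigenvalues: λₙ = 2.2n²π²/1.3².
First three modes:
  n=1: λ₁ = 2.2π²/1.3² ≈ 12.848
  n=2: λ₂ = 8.8π²/1.3² ≈ 51.392 (4× faster decay)
  n=3: λ₃ = 19.8π²/1.3² ≈ 115.632 (9× faster decay)
As t → ∞, higher modes decay exponentially faster. The n=1 mode dominates: v ~ c₁ sin(πx/1.3) e^{-λ₁t}.
Decay rate: λ₁ = 2.2π²/1.3² ≈ 12.848.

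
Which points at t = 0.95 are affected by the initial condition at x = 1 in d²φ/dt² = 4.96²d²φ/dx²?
Domain of influence: [-3.712, 5.712]. Data at x = 1 spreads outward at speed 4.96.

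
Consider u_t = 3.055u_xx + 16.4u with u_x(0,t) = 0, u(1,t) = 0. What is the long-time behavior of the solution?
As t → ∞, u grows unboundedly. Reaction dominates diffusion (r=16.4 > κπ²/(4L²)≈7.54); solution grows exponentially.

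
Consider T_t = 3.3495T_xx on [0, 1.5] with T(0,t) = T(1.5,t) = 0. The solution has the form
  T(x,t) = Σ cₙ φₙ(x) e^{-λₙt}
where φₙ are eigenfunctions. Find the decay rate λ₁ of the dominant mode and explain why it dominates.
Eigenvalues: λₙ = 3.3495n²π²/1.5².
First three modes:
  n=1: λ₁ = 3.3495π²/1.5² ≈ 14.693
  n=2: λ₂ = 13.398π²/1.5² ≈ 58.77 (4× faster decay)
  n=3: λ₃ = 30.1455π²/1.5² ≈ 132.233 (9× faster decay)
As t → ∞, higher modes decay exponentially faster. The n=1 mode dominates: T ~ c₁ sin(πx/1.5) e^{-λ₁t}.
Decay rate: λ₁ = 3.3495π²/1.5² ≈ 14.693.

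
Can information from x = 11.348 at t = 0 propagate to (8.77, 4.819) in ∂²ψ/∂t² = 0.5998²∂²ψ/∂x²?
Yes. The domain of dependence is [5.8795638, 11.6604362], and 11.348 ∈ [5.8795638, 11.6604362].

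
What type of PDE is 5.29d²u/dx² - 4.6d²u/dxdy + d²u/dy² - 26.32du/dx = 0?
With A = 5.29, B = -4.6, C = 1, the discriminant is 0. This is a parabolic PDE.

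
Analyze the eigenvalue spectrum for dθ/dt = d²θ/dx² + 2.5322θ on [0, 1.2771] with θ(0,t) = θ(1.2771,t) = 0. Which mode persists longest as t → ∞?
Eigenvalues: λₙ = n²π²/1.2771² - 2.5322.
First three modes:
  n=1: λ₁ = π²/1.2771² - 2.5322 ≈ 3.519
  n=2: λ₂ = 4π²/1.2771² - 2.5322 ≈ 21.673
  n=3: λ₃ = 9π²/1.2771² - 2.5322 ≈ 51.93
Since π²/1.2771² ≈ 6.051 > 2.5322, all λₙ > 0.
The n=1 mode decays slowest → dominates as t → ∞.
Asymptotic: θ ~ c₁ sin(πx/1.2771) e^{-λ₁t} with decay rate λ₁ ≈ 3.519.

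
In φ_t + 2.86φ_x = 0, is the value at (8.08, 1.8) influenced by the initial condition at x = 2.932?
Yes. The characteristic through (8.08, 1.8) passes through x = 2.932.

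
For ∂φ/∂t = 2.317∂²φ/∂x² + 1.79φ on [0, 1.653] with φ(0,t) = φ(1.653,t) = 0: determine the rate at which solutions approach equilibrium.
Eigenvalues: λₙ = 2.317n²π²/1.653² - 1.79.
First three modes:
  n=1: λ₁ = 2.317π²/1.653² - 1.79 ≈ 6.579
  n=2: λ₂ = 9.268π²/1.653² - 1.79 ≈ 31.687
  n=3: λ₃ = 20.853π²/1.653² - 1.79 ≈ 73.532
Since 2.317π²/1.653² ≈ 8.369 > 1.79, all λₙ > 0.
The n=1 mode decays slowest → dominates as t → ∞.
Asymptotic: φ ~ c₁ sin(πx/1.653) e^{-λ₁t} with decay rate λ₁ ≈ 6.579.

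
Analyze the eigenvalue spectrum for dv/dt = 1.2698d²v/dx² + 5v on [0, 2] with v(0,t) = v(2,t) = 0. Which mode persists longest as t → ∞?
Eigenvalues: λₙ = 1.2698n²π²/2² - 5.
First three modes:
  n=1: λ₁ = 1.2698π²/2² - 5 ≈ -1.867
  n=2: λ₂ = 5.0792π²/2² - 5 ≈ 7.532
  n=3: λ₃ = 11.4282π²/2² - 5 ≈ 23.198
Since 1.2698π²/2² ≈ 3.133 < 5, λ₁ < 0.
The n=1 mode grows fastest (−λₙ is largest for n=1) → dominates.
Asymptotic: v ~ c₁ sin(πx/2) e^{1.867t} (exponential growth at rate −λ₁ ≈ 1.867).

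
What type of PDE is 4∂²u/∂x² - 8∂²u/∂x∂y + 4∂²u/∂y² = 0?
With A = 4, B = -8, C = 4, the discriminant is 0. This is a parabolic PDE.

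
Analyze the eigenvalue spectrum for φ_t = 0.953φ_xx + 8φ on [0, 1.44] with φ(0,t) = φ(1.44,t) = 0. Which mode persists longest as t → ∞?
Eigenvalues: λₙ = 0.953n²π²/1.44² - 8.
First three modes:
  n=1: λ₁ = 0.953π²/1.44² - 8 ≈ -3.464
  n=2: λ₂ = 3.812π²/1.44² - 8 ≈ 10.144
  n=3: λ₃ = 8.577π²/1.44² - 8 ≈ 32.823
Since 0.953π²/1.44² ≈ 4.536 < 8, λ₁ < 0.
The n=1 mode grows fastest (−λₙ is largest for n=1) → dominates.
Asymptotic: φ ~ c₁ sin(πx/1.44) e^{3.464t} (exponential growth at rate −λ₁ ≈ 3.464).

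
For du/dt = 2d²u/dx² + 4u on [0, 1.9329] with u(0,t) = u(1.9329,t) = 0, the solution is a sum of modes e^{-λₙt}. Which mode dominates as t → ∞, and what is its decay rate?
Eigenvalues: λₙ = 2n²π²/1.9329² - 4.
First three modes:
  n=1: λ₁ = 2π²/1.9329² - 4 ≈ 1.283
  n=2: λ₂ = 8π²/1.9329² - 4 ≈ 17.133
  n=3: λ₃ = 18π²/1.9329² - 4 ≈ 43.55
Since 2π²/1.9329² ≈ 5.283 > 4, all λₙ > 0.
The n=1 mode decays slowest → dominates as t → ∞.
Asymptotic: u ~ c₁ sin(πx/1.9329) e^{-λ₁t} with decay rate λ₁ ≈ 1.283.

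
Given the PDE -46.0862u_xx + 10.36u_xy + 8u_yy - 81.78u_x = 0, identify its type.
The second-order coefficients are A = -46.0862, B = 10.36, C = 8. Since B² - 4AC = 1582.088 > 0, this is a hyperbolic PDE.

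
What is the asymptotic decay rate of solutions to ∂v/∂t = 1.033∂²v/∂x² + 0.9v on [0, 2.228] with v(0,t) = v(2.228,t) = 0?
Eigenvalues: λₙ = 1.033n²π²/2.228² - 0.9.
First three modes:
  n=1: λ₁ = 1.033π²/2.228² - 0.9 ≈ 1.154
  n=2: λ₂ = 4.132π²/2.228² - 0.9 ≈ 7.315
  n=3: λ₃ = 9.297π²/2.228² - 0.9 ≈ 17.585
Since 1.033π²/2.228² ≈ 2.054 > 0.9, all λₙ > 0.
The n=1 mode decays slowest → dominates as t → ∞.
Asymptotic: v ~ c₁ sin(πx/2.228) e^{-λ₁t} with decay rate λ₁ ≈ 1.154.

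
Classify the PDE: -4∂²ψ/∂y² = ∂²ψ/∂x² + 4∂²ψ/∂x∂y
Rewriting in standard form: -∂²ψ/∂x² - 4∂²ψ/∂x∂y - 4∂²ψ/∂y² = 0. A = -1, B = -4, C = -4. Discriminant B² - 4AC = 0. Since 0 = 0, parabolic.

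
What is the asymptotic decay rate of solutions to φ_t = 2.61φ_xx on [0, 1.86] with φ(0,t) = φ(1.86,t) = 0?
Eigenvalues: λₙ = 2.61n²π²/1.86².
First three modes:
  n=1: λ₁ = 2.61π²/1.86² ≈ 7.446
  n=2: λ₂ = 10.44π²/1.86² ≈ 29.783 (4× faster decay)
  n=3: λ₃ = 23.49π²/1.86² ≈ 67.013 (9× faster decay)
As t → ∞, higher modes decay exponentially faster. The n=1 mode dominates: φ ~ c₁ sin(πx/1.86) e^{-λ₁t}.
Decay rate: λ₁ = 2.61π²/1.86² ≈ 7.446.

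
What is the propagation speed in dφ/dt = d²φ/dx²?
Infinite. The heat equation is parabolic, not hyperbolic, so disturbances propagate instantly.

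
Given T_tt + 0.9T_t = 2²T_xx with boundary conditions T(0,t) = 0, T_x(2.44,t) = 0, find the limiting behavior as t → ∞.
T → 0. Damping (γ=0.9) dissipates energy; oscillations decay exponentially.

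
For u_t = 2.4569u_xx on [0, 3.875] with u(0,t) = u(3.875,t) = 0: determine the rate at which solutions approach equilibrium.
Eigenvalues: λₙ = 2.4569n²π²/3.875².
First three modes:
  n=1: λ₁ = 2.4569π²/3.875² ≈ 1.615
  n=2: λ₂ = 9.8276π²/3.875² ≈ 6.46 (4× faster decay)
  n=3: λ₃ = 22.1121π²/3.875² ≈ 14.534 (9× faster decay)
As t → ∞, higher modes decay exponentially faster. The n=1 mode dominates: u ~ c₁ sin(πx/3.875) e^{-λ₁t}.
Decay rate: λ₁ = 2.4569π²/3.875² ≈ 1.615.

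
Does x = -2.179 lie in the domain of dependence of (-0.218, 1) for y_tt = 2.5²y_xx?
Yes. The domain of dependence is [-2.718, 2.282], and -2.179 ∈ [-2.718, 2.282].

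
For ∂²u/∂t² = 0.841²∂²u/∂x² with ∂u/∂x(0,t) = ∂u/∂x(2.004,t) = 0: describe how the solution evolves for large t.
u oscillates about a mean that drifts linearly in t (generically unbounded; no decay). There is no damping, so the nonconstant modes persist as standing waves (energy conserved, no decay). But with Neumann conditions at both ends the constant mode has eigenvalue 0: the spatial mean M(t) of u satisfies M'' = 0, so M(t) = M(0) + M'(0)·t. Unless the initial velocity has zero mean (∫u_t(x,0)dx = 0), the solution grows linearly in t (unbounded, though not exponentially); if it does have zero mean, the solution stays bounded and simply oscillates.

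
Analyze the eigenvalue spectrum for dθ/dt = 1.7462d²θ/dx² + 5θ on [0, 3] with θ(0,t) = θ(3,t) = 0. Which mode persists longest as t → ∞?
Eigenvalues: λₙ = 1.7462n²π²/3² - 5.
First three modes:
  n=1: λ₁ = 1.7462π²/3² - 5 ≈ -3.085
  n=2: λ₂ = 6.9848π²/3² - 5 ≈ 2.66
  n=3: λ₃ = 15.7158π²/3² - 5 ≈ 12.234
Since 1.7462π²/3² ≈ 1.915 < 5, λ₁ < 0.
The n=1 mode grows fastest (−λₙ is largest for n=1) → dominates.
Asymptotic: θ ~ c₁ sin(πx/3) e^{3.085t} (exponential growth at rate −λ₁ ≈ 3.085).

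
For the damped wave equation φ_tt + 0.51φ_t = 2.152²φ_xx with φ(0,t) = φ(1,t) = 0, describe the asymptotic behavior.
φ → 0. Damping (γ=0.51) dissipates energy; oscillations decay exponentially.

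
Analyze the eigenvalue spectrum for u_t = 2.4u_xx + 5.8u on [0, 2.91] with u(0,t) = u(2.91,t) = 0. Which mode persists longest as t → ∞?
Eigenvalues: λₙ = 2.4n²π²/2.91² - 5.8.
First three modes:
  n=1: λ₁ = 2.4π²/2.91² - 5.8 ≈ -3.003
  n=2: λ₂ = 9.6π²/2.91² - 5.8 ≈ 5.389
  n=3: λ₃ = 21.6π²/2.91² - 5.8 ≈ 19.375
Since 2.4π²/2.91² ≈ 2.797 < 5.8, λ₁ < 0.
The n=1 mode grows fastest (−λₙ is largest for n=1) → dominates.
Asymptotic: u ~ c₁ sin(πx/2.91) e^{3.003t} (exponential growth at rate −λ₁ ≈ 3.003).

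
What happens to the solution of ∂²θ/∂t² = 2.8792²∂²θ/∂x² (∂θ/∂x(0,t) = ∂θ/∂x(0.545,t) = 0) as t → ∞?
θ oscillates about a mean that drifts linearly in t (generically unbounded; no decay). There is no damping, so the nonconstant modes persist as standing waves (energy conserved, no decay). But with Neumann conditions at both ends the constant mode has eigenvalue 0: the spatial mean M(t) of θ satisfies M'' = 0, so M(t) = M(0) + M'(0)·t. Unless the initial velocity has zero mean (∫θ_t(x,0)dx = 0), the solution grows linearly in t (unbounded, though not exponentially); if it does have zero mean, the solution stays bounded and simply oscillates.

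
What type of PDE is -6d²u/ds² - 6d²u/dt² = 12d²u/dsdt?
Rewriting in standard form: -6d²u/ds² - 12d²u/dsdt - 6d²u/dt² = 0. With A = -6, B = -12, C = -6, the discriminant is 0. This is a parabolic PDE.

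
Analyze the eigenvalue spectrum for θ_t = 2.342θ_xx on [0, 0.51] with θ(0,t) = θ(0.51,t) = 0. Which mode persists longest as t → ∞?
Eigenvalues: λₙ = 2.342n²π²/0.51².
First three modes:
  n=1: λ₁ = 2.342π²/0.51² ≈ 88.868
  n=2: λ₂ = 9.368π²/0.51² ≈ 355.473 (4× faster decay)
  n=3: λ₃ = 21.078π²/0.51² ≈ 799.814 (9× faster decay)
As t → ∞, higher modes decay exponentially faster. The n=1 mode dominates: θ ~ c₁ sin(πx/0.51) e^{-λ₁t}.
Decay rate: λ₁ = 2.342π²/0.51² ≈ 88.868.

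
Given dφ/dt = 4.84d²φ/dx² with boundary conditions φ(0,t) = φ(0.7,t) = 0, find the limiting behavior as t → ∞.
φ → 0. Heat diffuses out through both boundaries.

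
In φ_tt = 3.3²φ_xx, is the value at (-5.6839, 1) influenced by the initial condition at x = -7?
Yes. The domain of dependence is [-8.9839, -2.3839], and -7 ∈ [-8.9839, -2.3839].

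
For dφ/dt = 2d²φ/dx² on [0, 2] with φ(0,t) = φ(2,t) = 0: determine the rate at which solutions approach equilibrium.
Eigenvalues: λₙ = 2n²π²/2².
First three modes:
  n=1: λ₁ = 2π²/2² ≈ 4.935
  n=2: λ₂ = 8π²/2² ≈ 19.739 (4× faster decay)
  n=3: λ₃ = 18π²/2² ≈ 44.413 (9× faster decay)
As t → ∞, higher modes decay exponentially faster. The n=1 mode dominates: φ ~ c₁ sin(πx/2) e^{-λ₁t}.
Decay rate: λ₁ = 2π²/2² ≈ 4.935.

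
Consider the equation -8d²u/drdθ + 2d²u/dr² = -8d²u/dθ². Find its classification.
Rewriting in standard form: 2d²u/dr² - 8d²u/drdθ + 8d²u/dθ² = 0. Parabolic. (A = 2, B = -8, C = 8 gives B² - 4AC = 0.)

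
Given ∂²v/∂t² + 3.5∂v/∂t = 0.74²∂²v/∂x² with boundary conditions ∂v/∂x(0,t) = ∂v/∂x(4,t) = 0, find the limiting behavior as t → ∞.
v → constant (steady state). Damping (γ=3.5) dissipates the nonconstant modes; with Neumann BCs the spatial average obeys M''+γM'=0 and tends to a finite limit.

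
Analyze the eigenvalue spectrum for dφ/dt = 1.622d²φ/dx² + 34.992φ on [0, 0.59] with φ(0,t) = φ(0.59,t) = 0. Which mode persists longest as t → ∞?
Eigenvalues: λₙ = 1.622n²π²/0.59² - 34.992.
First three modes:
  n=1: λ₁ = 1.622π²/0.59² - 34.992 ≈ 10.996
  n=2: λ₂ = 6.488π²/0.59² - 34.992 ≈ 148.961
  n=3: λ₃ = 14.598π²/0.59² - 34.992 ≈ 378.902
Since 1.622π²/0.59² ≈ 45.988 > 34.992, all λₙ > 0.
The n=1 mode decays slowest → dominates as t → ∞.
Asymptotic: φ ~ c₁ sin(πx/0.59) e^{-λ₁t} with decay rate λ₁ ≈ 10.996.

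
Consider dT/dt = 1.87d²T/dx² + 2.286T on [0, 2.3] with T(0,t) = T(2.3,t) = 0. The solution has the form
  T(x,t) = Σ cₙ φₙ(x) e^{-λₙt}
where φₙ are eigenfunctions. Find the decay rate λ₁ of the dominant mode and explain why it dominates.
Eigenvalues: λₙ = 1.87n²π²/2.3² - 2.286.
First three modes:
  n=1: λ₁ = 1.87π²/2.3² - 2.286 ≈ 1.203
  n=2: λ₂ = 7.48π²/2.3² - 2.286 ≈ 11.67
  n=3: λ₃ = 16.83π²/2.3² - 2.286 ≈ 29.114
Since 1.87π²/2.3² ≈ 3.489 > 2.286, all λₙ > 0.
The n=1 mode decays slowest → dominates as t → ∞.
Asymptotic: T ~ c₁ sin(πx/2.3) e^{-λ₁t} with decay rate λ₁ ≈ 1.203.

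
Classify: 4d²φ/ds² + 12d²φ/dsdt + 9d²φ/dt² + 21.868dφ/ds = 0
Parabolic (discriminant = 0).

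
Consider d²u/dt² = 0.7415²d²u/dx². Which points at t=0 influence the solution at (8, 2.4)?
Domain of dependence: [6.2204, 9.7796]. Signals travel at speed 0.7415, so data within |x - 8| ≤ 0.7415·2.4 = 1.7796 can reach the point.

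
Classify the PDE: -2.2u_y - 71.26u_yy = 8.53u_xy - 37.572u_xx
Rewriting in standard form: 37.572u_xx - 8.53u_xy - 71.26u_yy - 2.2u_y = 0. A = 37.572, B = -8.53, C = -71.26. Discriminant B² - 4AC = 10782.28378. Since 10782.28378 > 0, hyperbolic.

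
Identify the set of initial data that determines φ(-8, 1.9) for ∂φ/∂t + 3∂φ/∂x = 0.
A single point: x = -13.7. The characteristic through (-8, 1.9) is x - 3t = const, so x = -8 - 3·1.9 = -13.7.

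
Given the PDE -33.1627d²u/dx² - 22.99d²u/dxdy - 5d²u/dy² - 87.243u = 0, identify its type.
The second-order coefficients are A = -33.1627, B = -22.99, C = -5. Since B² - 4AC = -134.7139 < 0, this is an elliptic PDE.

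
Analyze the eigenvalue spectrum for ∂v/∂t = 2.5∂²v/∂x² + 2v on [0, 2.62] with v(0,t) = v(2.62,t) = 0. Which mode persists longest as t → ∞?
Eigenvalues: λₙ = 2.5n²π²/2.62² - 2.
First three modes:
  n=1: λ₁ = 2.5π²/2.62² - 2 ≈ 1.594
  n=2: λ₂ = 10π²/2.62² - 2 ≈ 12.378
  n=3: λ₃ = 22.5π²/2.62² - 2 ≈ 30.35
Since 2.5π²/2.62² ≈ 3.594 > 2, all λₙ > 0.
The n=1 mode decays slowest → dominates as t → ∞.
Asymptotic: v ~ c₁ sin(πx/2.62) e^{-λ₁t} with decay rate λ₁ ≈ 1.594.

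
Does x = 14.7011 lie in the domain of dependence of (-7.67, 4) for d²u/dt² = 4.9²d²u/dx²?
No. The domain of dependence is [-27.27, 11.93], and 14.7011 is outside this interval.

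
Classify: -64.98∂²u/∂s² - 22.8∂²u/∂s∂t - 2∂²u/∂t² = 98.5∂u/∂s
Rewriting in standard form: -64.98∂²u/∂s² - 22.8∂²u/∂s∂t - 2∂²u/∂t² - 98.5∂u/∂s = 0. Parabolic (discriminant = 0).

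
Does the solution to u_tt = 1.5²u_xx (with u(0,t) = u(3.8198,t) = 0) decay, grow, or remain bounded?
u oscillates (no decay). Energy is conserved; the solution oscillates indefinitely as standing waves.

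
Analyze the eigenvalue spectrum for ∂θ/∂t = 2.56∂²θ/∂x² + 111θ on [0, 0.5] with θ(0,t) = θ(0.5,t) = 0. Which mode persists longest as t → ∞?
Eigenvalues: λₙ = 2.56n²π²/0.5² - 111.
First three modes:
  n=1: λ₁ = 2.56π²/0.5² - 111 ≈ -9.935
  n=2: λ₂ = 10.24π²/0.5² - 111 ≈ 293.259
  n=3: λ₃ = 23.04π²/0.5² - 111 ≈ 798.583
Since 2.56π²/0.5² ≈ 101.065 < 111, λ₁ < 0.
The n=1 mode grows fastest (−λₙ is largest for n=1) → dominates.
Asymptotic: θ ~ c₁ sin(πx/0.5) e^{9.935t} (exponential growth at rate −λ₁ ≈ 9.935).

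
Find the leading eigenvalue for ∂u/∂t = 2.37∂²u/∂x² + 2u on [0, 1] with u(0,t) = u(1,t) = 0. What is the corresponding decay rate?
Eigenvalues: λₙ = 2.37n²π²/1² - 2.
First three modes:
  n=1: λ₁ = 2.37π² - 2 ≈ 21.391
  n=2: λ₂ = 9.48π² - 2 ≈ 91.564
  n=3: λ₃ = 21.33π² - 2 ≈ 208.519
Since 2.37π² ≈ 23.391 > 2, all λₙ > 0.
The n=1 mode decays slowest → dominates as t → ∞.
Asymptotic: u ~ c₁ sin(πx/1) e^{-λ₁t} with decay rate λ₁ ≈ 21.391.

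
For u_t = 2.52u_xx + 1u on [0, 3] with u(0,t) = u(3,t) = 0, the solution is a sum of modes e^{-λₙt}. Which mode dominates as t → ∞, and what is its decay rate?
Eigenvalues: λₙ = 2.52n²π²/3² - 1.
First three modes:
  n=1: λ₁ = 2.52π²/3² - 1 ≈ 1.763
  n=2: λ₂ = 10.08π²/3² - 1 ≈ 10.054
  n=3: λ₃ = 22.68π²/3² - 1 ≈ 23.871
Since 2.52π²/3² ≈ 2.763 > 1, all λₙ > 0.
The n=1 mode decays slowest → dominates as t → ∞.
Asymptotic: u ~ c₁ sin(πx/3) e^{-λ₁t} with decay rate λ₁ ≈ 1.763.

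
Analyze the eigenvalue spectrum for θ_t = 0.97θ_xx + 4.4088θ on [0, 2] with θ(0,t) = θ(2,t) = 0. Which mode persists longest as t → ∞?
Eigenvalues: λₙ = 0.97n²π²/2² - 4.4088.
First three modes:
  n=1: λ₁ = 0.97π²/2² - 4.4088 ≈ -2.015
  n=2: λ₂ = 3.88π²/2² - 4.4088 ≈ 5.165
  n=3: λ₃ = 8.73π²/2² - 4.4088 ≈ 17.132
Since 0.97π²/2² ≈ 2.393 < 4.4088, λ₁ < 0.
The n=1 mode grows fastest (−λₙ is largest for n=1) → dominates.
Asymptotic: θ ~ c₁ sin(πx/2) e^{2.015t} (exponential growth at rate −λ₁ ≈ 2.015).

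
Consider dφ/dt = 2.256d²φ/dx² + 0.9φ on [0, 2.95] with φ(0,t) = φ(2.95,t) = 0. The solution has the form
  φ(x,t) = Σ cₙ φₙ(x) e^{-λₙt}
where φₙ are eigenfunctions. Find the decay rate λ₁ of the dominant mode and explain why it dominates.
Eigenvalues: λₙ = 2.256n²π²/2.95² - 0.9.
First three modes:
  n=1: λ₁ = 2.256π²/2.95² - 0.9 ≈ 1.659
  n=2: λ₂ = 9.024π²/2.95² - 0.9 ≈ 9.334
  n=3: λ₃ = 20.304π²/2.95² - 0.9 ≈ 22.127
Since 2.256π²/2.95² ≈ 2.559 > 0.9, all λₙ > 0.
The n=1 mode decays slowest → dominates as t → ∞.
Asymptotic: φ ~ c₁ sin(πx/2.95) e^{-λ₁t} with decay rate λ₁ ≈ 1.659.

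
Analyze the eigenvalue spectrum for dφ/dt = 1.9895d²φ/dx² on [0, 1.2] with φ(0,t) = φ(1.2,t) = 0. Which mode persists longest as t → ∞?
Eigenvalues: λₙ = 1.9895n²π²/1.2².
First three modes:
  n=1: λ₁ = 1.9895π²/1.2² ≈ 13.636
  n=2: λ₂ = 7.958π²/1.2² ≈ 54.543 (4× faster decay)
  n=3: λ₃ = 17.9055π²/1.2² ≈ 122.722 (9× faster decay)
As t → ∞, higher modes decay exponentially faster. The n=1 mode dominates: φ ~ c₁ sin(πx/1.2) e^{-λ₁t}.
Decay rate: λ₁ = 1.9895π²/1.2² ≈ 13.636.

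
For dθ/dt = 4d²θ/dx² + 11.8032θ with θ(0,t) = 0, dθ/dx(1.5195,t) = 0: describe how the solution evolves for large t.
θ grows unboundedly. Reaction dominates diffusion (r=11.8032 > κπ²/(4L²)≈4.27); solution grows exponentially.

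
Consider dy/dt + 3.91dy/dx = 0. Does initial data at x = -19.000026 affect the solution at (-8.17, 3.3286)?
No. Only data at x = -21.184826 affects (-8.17, 3.3286). Advection has one-way propagation along characteristics.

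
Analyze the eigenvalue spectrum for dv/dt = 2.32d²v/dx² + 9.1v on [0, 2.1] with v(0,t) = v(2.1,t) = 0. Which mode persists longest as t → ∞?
Eigenvalues: λₙ = 2.32n²π²/2.1² - 9.1.
First three modes:
  n=1: λ₁ = 2.32π²/2.1² - 9.1 ≈ -3.908
  n=2: λ₂ = 9.28π²/2.1² - 9.1 ≈ 11.669
  n=3: λ₃ = 20.88π²/2.1² - 9.1 ≈ 37.63
Since 2.32π²/2.1² ≈ 5.192 < 9.1, λ₁ < 0.
The n=1 mode grows fastest (−λₙ is largest for n=1) → dominates.
Asymptotic: v ~ c₁ sin(πx/2.1) e^{3.908t} (exponential growth at rate −λ₁ ≈ 3.908).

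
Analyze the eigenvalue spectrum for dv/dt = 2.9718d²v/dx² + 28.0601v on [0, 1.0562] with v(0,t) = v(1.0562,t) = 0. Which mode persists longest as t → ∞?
Eigenvalues: λₙ = 2.9718n²π²/1.0562² - 28.0601.
First three modes:
  n=1: λ₁ = 2.9718π²/1.0562² - 28.0601 ≈ -1.768
  n=2: λ₂ = 11.8872π²/1.0562² - 28.0601 ≈ 77.109
  n=3: λ₃ = 26.7462π²/1.0562² - 28.0601 ≈ 208.57
Since 2.9718π²/1.0562² ≈ 26.292 < 28.0601, λ₁ < 0.
The n=1 mode grows fastest (−λₙ is largest for n=1) → dominates.
Asymptotic: v ~ c₁ sin(πx/1.0562) e^{1.768t} (exponential growth at rate −λ₁ ≈ 1.768).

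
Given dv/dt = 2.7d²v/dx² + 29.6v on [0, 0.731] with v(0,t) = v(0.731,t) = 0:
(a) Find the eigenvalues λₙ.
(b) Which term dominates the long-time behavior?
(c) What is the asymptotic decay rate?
Eigenvalues: λₙ = 2.7n²π²/0.731² - 29.6.
First three modes:
  n=1: λ₁ = 2.7π²/0.731² - 29.6 ≈ 20.269
  n=2: λ₂ = 10.8π²/0.731² - 29.6 ≈ 169.875
  n=3: λ₃ = 24.3π²/0.731² - 29.6 ≈ 419.219
Since 2.7π²/0.731² ≈ 49.869 > 29.6, all λₙ > 0.
The n=1 mode decays slowest → dominates as t → ∞.
Asymptotic: v ~ c₁ sin(πx/0.731) e^{-λ₁t} with decay rate λ₁ ≈ 20.269.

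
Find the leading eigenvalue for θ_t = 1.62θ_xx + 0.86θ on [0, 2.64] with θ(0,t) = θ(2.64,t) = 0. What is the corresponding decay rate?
Eigenvalues: λₙ = 1.62n²π²/2.64² - 0.86.
First three modes:
  n=1: λ₁ = 1.62π²/2.64² - 0.86 ≈ 1.434
  n=2: λ₂ = 6.48π²/2.64² - 0.86 ≈ 8.316
  n=3: λ₃ = 14.58π²/2.64² - 0.86 ≈ 19.787
Since 1.62π²/2.64² ≈ 2.294 > 0.86, all λₙ > 0.
The n=1 mode decays slowest → dominates as t → ∞.
Asymptotic: θ ~ c₁ sin(πx/2.64) e^{-λ₁t} with decay rate λ₁ ≈ 1.434.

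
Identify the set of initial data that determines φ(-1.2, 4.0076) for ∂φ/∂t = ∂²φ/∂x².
The entire real line. The heat equation has infinite propagation speed: any initial disturbance instantly affects all points (though exponentially small far away).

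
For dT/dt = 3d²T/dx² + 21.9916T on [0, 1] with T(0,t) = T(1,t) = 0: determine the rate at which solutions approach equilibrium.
Eigenvalues: λₙ = 3n²π²/1² - 21.9916.
First three modes:
  n=1: λ₁ = 3π² - 21.9916 ≈ 7.617
  n=2: λ₂ = 12π² - 21.9916 ≈ 96.444
  n=3: λ₃ = 27π² - 21.9916 ≈ 244.488
Since 3π² ≈ 29.609 > 21.9916, all λₙ > 0.
The n=1 mode decays slowest → dominates as t → ∞.
Asymptotic: T ~ c₁ sin(πx/1) e^{-λ₁t} with decay rate λ₁ ≈ 7.617.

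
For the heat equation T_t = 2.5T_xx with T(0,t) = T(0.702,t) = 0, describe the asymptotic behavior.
T → 0. Heat diffuses out through both boundaries.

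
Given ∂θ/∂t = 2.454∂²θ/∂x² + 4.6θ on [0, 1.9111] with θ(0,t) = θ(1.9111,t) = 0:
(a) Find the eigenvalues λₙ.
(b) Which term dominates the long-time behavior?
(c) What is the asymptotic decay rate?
Eigenvalues: λₙ = 2.454n²π²/1.9111² - 4.6.
First three modes:
  n=1: λ₁ = 2.454π²/1.9111² - 4.6 ≈ 2.031
  n=2: λ₂ = 9.816π²/1.9111² - 4.6 ≈ 21.926
  n=3: λ₃ = 22.086π²/1.9111² - 4.6 ≈ 55.083
Since 2.454π²/1.9111² ≈ 6.631 > 4.6, all λₙ > 0.
The n=1 mode decays slowest → dominates as t → ∞.
Asymptotic: θ ~ c₁ sin(πx/1.9111) e^{-λ₁t} with decay rate λ₁ ≈ 2.031.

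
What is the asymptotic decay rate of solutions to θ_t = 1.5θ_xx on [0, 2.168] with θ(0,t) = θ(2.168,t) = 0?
Eigenvalues: λₙ = 1.5n²π²/2.168².
First three modes:
  n=1: λ₁ = 1.5π²/2.168² ≈ 3.15
  n=2: λ₂ = 6π²/2.168² ≈ 12.599 (4× faster decay)
  n=3: λ₃ = 13.5π²/2.168² ≈ 28.348 (9× faster decay)
As t → ∞, higher modes decay exponentially faster. The n=1 mode dominates: θ ~ c₁ sin(πx/2.168) e^{-λ₁t}.
Decay rate: λ₁ = 1.5π²/2.168² ≈ 3.15.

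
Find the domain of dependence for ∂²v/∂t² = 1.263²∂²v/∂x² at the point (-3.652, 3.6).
Domain of dependence: [-8.1988, 0.8948]. Signals travel at speed 1.263, so data within |x - -3.652| ≤ 1.263·3.6 = 4.5468 can reach the point.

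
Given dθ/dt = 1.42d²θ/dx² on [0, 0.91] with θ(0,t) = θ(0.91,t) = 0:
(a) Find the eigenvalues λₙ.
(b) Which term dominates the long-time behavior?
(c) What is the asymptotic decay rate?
Eigenvalues: λₙ = 1.42n²π²/0.91².
First three modes:
  n=1: λ₁ = 1.42π²/0.91² ≈ 16.924
  n=2: λ₂ = 5.68π²/0.91² ≈ 67.696 (4× faster decay)
  n=3: λ₃ = 12.78π²/0.91² ≈ 152.317 (9× faster decay)
As t → ∞, higher modes decay exponentially faster. The n=1 mode dominates: θ ~ c₁ sin(πx/0.91) e^{-λ₁t}.
Decay rate: λ₁ = 1.42π²/0.91² ≈ 16.924.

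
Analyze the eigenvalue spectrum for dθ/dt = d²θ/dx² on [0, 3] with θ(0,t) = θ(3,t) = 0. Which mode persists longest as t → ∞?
Eigenvalues: λₙ = n²π²/3².
First three modes:
  n=1: λ₁ = π²/3² ≈ 1.097
  n=2: λ₂ = 4π²/3² ≈ 4.386 (4× faster decay)
  n=3: λ₃ = 9π²/3² ≈ 9.87 (9× faster decay)
As t → ∞, higher modes decay exponentially faster. The n=1 mode dominates: θ ~ c₁ sin(πx/3) e^{-λ₁t}.
Decay rate: λ₁ = π²/3² ≈ 1.097.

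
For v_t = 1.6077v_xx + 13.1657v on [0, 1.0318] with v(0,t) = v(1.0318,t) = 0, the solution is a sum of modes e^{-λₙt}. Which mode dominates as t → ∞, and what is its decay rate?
Eigenvalues: λₙ = 1.6077n²π²/1.0318² - 13.1657.
First three modes:
  n=1: λ₁ = 1.6077π²/1.0318² - 13.1657 ≈ 1.739
  n=2: λ₂ = 6.4308π²/1.0318² - 13.1657 ≈ 46.452
  n=3: λ₃ = 14.4693π²/1.0318² - 13.1657 ≈ 120.974
Since 1.6077π²/1.0318² ≈ 14.904 > 13.1657, all λₙ > 0.
The n=1 mode decays slowest → dominates as t → ∞.
Asymptotic: v ~ c₁ sin(πx/1.0318) e^{-λ₁t} with decay rate λ₁ ≈ 1.739.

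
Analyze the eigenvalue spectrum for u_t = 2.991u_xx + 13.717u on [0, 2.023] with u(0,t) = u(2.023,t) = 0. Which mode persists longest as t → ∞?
Eigenvalues: λₙ = 2.991n²π²/2.023² - 13.717.
First three modes:
  n=1: λ₁ = 2.991π²/2.023² - 13.717 ≈ -6.504
  n=2: λ₂ = 11.964π²/2.023² - 13.717 ≈ 15.136
  n=3: λ₃ = 26.919π²/2.023² - 13.717 ≈ 51.201
Since 2.991π²/2.023² ≈ 7.213 < 13.717, λ₁ < 0.
The n=1 mode grows fastest (−λₙ is largest for n=1) → dominates.
Asymptotic: u ~ c₁ sin(πx/2.023) e^{6.504t} (exponential growth at rate −λ₁ ≈ 6.504).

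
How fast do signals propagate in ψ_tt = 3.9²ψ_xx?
Speed = 3.9. Information travels along characteristics x = x₀ ± 3.9t.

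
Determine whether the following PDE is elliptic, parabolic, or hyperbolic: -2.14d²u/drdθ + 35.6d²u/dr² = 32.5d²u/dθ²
Rewriting in standard form: 35.6d²u/dr² - 2.14d²u/drdθ - 32.5d²u/dθ² = 0. Coefficients: A = 35.6, B = -2.14, C = -32.5. B² - 4AC = 4632.5796, which is positive, so the equation is hyperbolic.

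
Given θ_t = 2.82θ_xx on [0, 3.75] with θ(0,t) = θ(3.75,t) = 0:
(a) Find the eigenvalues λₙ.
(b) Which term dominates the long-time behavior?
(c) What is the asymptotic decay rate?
Eigenvalues: λₙ = 2.82n²π²/3.75².
First three modes:
  n=1: λ₁ = 2.82π²/3.75² ≈ 1.979
  n=2: λ₂ = 11.28π²/3.75² ≈ 7.917 (4× faster decay)
  n=3: λ₃ = 25.38π²/3.75² ≈ 17.813 (9× faster decay)
As t → ∞, higher modes decay exponentially faster. The n=1 mode dominates: θ ~ c₁ sin(πx/3.75) e^{-λ₁t}.
Decay rate: λ₁ = 2.82π²/3.75² ≈ 1.979.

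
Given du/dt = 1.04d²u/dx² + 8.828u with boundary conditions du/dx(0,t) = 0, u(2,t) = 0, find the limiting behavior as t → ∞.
u grows unboundedly. Reaction dominates diffusion (r=8.828 > κπ²/(4L²)≈0.64); solution grows exponentially.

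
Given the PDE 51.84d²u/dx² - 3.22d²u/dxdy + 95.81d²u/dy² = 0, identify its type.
The second-order coefficients are A = 51.84, B = -3.22, C = 95.81. Since B² - 4AC = -19856.7932 < 0, this is an elliptic PDE.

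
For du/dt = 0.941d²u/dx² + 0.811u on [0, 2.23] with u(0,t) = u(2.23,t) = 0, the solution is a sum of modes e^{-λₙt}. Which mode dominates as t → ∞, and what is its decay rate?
Eigenvalues: λₙ = 0.941n²π²/2.23² - 0.811.
First three modes:
  n=1: λ₁ = 0.941π²/2.23² - 0.811 ≈ 1.057
  n=2: λ₂ = 3.764π²/2.23² - 0.811 ≈ 6.659
  n=3: λ₃ = 8.469π²/2.23² - 0.811 ≈ 15.997
Since 0.941π²/2.23² ≈ 1.868 > 0.811, all λₙ > 0.
The n=1 mode decays slowest → dominates as t → ∞.
Asymptotic: u ~ c₁ sin(πx/2.23) e^{-λ₁t} with decay rate λ₁ ≈ 1.057.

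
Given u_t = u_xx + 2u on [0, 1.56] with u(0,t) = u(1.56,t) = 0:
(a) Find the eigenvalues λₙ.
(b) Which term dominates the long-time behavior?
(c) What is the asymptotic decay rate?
Eigenvalues: λₙ = n²π²/1.56² - 2.
First three modes:
  n=1: λ₁ = π²/1.56² - 2 ≈ 2.056
  n=2: λ₂ = 4π²/1.56² - 2 ≈ 14.222
  n=3: λ₃ = 9π²/1.56² - 2 ≈ 34.5
Since π²/1.56² ≈ 4.056 > 2, all λₙ > 0.
The n=1 mode decays slowest → dominates as t → ∞.
Asymptotic: u ~ c₁ sin(πx/1.56) e^{-λ₁t} with decay rate λ₁ ≈ 2.056.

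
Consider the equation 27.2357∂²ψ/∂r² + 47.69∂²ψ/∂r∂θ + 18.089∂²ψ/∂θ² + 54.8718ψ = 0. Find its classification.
Hyperbolic. (A = 27.2357, B = 47.69, C = 18.089 gives B² - 4AC = 303.6697908.)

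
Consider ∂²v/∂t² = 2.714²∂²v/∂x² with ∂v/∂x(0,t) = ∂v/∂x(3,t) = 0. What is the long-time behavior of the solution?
As t → ∞, v oscillates about a mean that drifts linearly in t (generically unbounded; no decay). There is no damping, so the nonconstant modes persist as standing waves (energy conserved, no decay). But with Neumann conditions at both ends the constant mode has eigenvalue 0: the spatial mean M(t) of v satisfies M'' = 0, so M(t) = M(0) + M'(0)·t. Unless the initial velocity has zero mean (∫v_t(x,0)dx = 0), the solution grows linearly in t (unbounded, though not exponentially); if it does have zero mean, the solution stays bounded and simply oscillates.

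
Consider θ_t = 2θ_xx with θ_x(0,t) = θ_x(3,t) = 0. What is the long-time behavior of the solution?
As t → ∞, θ → constant (steady state). Heat is conserved (no flux at boundaries); solution approaches the spatial average.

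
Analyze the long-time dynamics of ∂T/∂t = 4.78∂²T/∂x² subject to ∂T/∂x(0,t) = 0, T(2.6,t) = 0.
Long-time behavior: T → 0. Heat escapes through the Dirichlet boundary.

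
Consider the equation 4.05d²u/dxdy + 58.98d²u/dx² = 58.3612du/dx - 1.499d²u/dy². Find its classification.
Rewriting in standard form: 58.98d²u/dx² + 4.05d²u/dxdy + 1.499d²u/dy² - 58.3612du/dx = 0. Elliptic. (A = 58.98, B = 4.05, C = 1.499 gives B² - 4AC = -337.24158.)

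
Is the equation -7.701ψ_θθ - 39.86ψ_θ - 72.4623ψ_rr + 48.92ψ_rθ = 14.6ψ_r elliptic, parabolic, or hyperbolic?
Rewriting in standard form: -72.4623ψ_rr + 48.92ψ_rθ - 7.701ψ_θθ - 14.6ψ_r - 39.86ψ_θ = 0. Computing B² - 4AC with A = -72.4623, B = 48.92, C = -7.701: discriminant = 161.0377108 (positive). Answer: hyperbolic.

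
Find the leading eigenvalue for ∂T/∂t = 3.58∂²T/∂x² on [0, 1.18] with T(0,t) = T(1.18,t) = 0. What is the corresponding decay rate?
Eigenvalues: λₙ = 3.58n²π²/1.18².
First three modes:
  n=1: λ₁ = 3.58π²/1.18² ≈ 25.376
  n=2: λ₂ = 14.32π²/1.18² ≈ 101.503 (4× faster decay)
  n=3: λ₃ = 32.22π²/1.18² ≈ 228.382 (9× faster decay)
As t → ∞, higher modes decay exponentially faster. The n=1 mode dominates: T ~ c₁ sin(πx/1.18) e^{-λ₁t}.
Decay rate: λ₁ = 3.58π²/1.18² ≈ 25.376.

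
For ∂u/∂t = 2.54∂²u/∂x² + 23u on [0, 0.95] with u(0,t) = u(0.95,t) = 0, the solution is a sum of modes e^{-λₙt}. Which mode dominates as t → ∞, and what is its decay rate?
Eigenvalues: λₙ = 2.54n²π²/0.95² - 23.
First three modes:
  n=1: λ₁ = 2.54π²/0.95² - 23 ≈ 4.777
  n=2: λ₂ = 10.16π²/0.95² - 23 ≈ 88.108
  n=3: λ₃ = 22.86π²/0.95² - 23 ≈ 226.994
Since 2.54π²/0.95² ≈ 27.777 > 23, all λₙ > 0.
The n=1 mode decays slowest → dominates as t → ∞.
Asymptotic: u ~ c₁ sin(πx/0.95) e^{-λ₁t} with decay rate λ₁ ≈ 4.777.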